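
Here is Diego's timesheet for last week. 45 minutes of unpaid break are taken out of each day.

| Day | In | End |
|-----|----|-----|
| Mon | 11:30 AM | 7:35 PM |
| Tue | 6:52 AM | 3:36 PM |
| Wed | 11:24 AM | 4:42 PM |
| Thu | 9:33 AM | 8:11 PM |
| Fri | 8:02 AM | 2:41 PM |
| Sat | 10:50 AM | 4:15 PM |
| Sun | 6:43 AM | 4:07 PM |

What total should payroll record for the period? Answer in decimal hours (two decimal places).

Mon: 11:30 AM–7:35 PM = 8 h 5 min; less 45 min break → 7 h 20 min
Tue: 6:52 AM–3:36 PM = 8 h 44 min; less 45 min break → 7 h 59 min
Wed: 11:24 AM–4:42 PM = 5 h 18 min; less 45 min break → 4 h 33 min
Thu: 9:33 AM–8:11 PM = 10 h 38 min; less 45 min break → 9 h 53 min
Fri: 8:02 AM–2:41 PM = 6 h 39 min; less 45 min break → 5 h 54 min
Sat: 10:50 AM–4:15 PM = 5 h 25 min; less 45 min break → 4 h 40 min
Sun: 6:43 AM–4:07 PM = 9 h 24 min; less 45 min break → 8 h 39 min
Total: 7 h 20 min + 7 h 59 min + 4 h 33 min + 9 h 53 min + 5 h 54 min + 4 h 40 min + 8 h 39 min = 48 h 58 min.

48.97 hours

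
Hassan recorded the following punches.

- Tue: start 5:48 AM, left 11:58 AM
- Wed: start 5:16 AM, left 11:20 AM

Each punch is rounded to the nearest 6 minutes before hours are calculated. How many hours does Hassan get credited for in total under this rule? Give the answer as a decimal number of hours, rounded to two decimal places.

Tue: in 5:48 AM→5:48 AM, out 11:58 AM→12:00 PM; 6 h 12 min
Wed: in 5:16 AM→5:18 AM, out 11:20 AM→11:18 AM; 6 h 0 min
Total credited: 12 h 12 min.

12.20 hours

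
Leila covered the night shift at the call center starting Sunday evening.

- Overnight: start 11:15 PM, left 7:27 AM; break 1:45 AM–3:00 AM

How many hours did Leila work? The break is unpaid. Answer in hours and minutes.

6 h 57 min

Overnight: 11:15 PM → midnight = 0 h 45 min; midnight → 7:27 AM = 7 h 27 min; span 8 h 12 min; less 75 min break → 6 h 57 min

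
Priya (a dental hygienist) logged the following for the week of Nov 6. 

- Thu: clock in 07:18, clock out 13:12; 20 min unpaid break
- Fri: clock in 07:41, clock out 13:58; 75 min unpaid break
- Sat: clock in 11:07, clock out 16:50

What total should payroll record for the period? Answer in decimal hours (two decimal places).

16.32 hours

Thu: 07:18–13:12 = 5 h 54 min; less 20 min break → 5 h 34 min
Fri: 07:41–13:58 = 6 h 17 min; less 75 min break → 5 h 2 min
Sat: 11:07–16:50 = 5 h 43 min
Total: 5 h 34 min + 5 h 2 min + 5 h 43 min = 16 h 19 min.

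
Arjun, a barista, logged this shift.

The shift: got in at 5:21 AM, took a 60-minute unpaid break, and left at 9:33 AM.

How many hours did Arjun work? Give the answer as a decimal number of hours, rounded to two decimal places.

The shift: 5:21 AM–9:33 AM = 4 h 12 min; less 60 min break → 3 h 12 min

3.20 hours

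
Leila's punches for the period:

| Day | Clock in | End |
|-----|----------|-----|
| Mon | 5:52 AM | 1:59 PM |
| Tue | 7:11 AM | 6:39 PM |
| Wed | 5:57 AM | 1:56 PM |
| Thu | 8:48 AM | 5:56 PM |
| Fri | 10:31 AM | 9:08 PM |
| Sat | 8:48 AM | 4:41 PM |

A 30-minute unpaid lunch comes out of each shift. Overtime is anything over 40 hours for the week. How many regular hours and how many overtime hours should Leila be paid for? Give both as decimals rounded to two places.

Regular 40.00 hours, overtime 12.20 hours

Mon: 5:52 AM–1:59 PM = 8 h 7 min; less 30 min break → 7 h 37 min
Tue: 7:11 AM–6:39 PM = 11 h 28 min; less 30 min break → 10 h 58 min
Wed: 5:57 AM–1:56 PM = 7 h 59 min; less 30 min break → 7 h 29 min
Thu: 8:48 AM–5:56 PM = 9 h 8 min; less 30 min break → 8 h 38 min
Fri: 10:31 AM–9:08 PM = 10 h 37 min; less 30 min break → 10 h 7 min
Sat: 8:48 AM–4:41 PM = 7 h 53 min; less 30 min break → 7 h 23 min
Total worked: 52 h 12 min = 52.20 h.
Threshold 40 h → overtime 12 h 12 min, regular 40 h 0 min.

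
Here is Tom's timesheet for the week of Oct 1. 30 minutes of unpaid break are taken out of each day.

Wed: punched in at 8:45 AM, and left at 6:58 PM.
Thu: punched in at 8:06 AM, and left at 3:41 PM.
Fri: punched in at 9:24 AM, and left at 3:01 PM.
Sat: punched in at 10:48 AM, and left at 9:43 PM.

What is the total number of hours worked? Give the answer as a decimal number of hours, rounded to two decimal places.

Wed: 8:45 AM–6:58 PM = 10 h 13 min; less 30 min break → 9 h 43 min
Thu: 8:06 AM–3:41 PM = 7 h 35 min; less 30 min break → 7 h 5 min
Fri: 9:24 AM–3:01 PM = 5 h 37 min; less 30 min break → 5 h 7 min
Sat: 10:48 AM–9:43 PM = 10 h 55 min; less 30 min break → 10 h 25 min
Total: 9 h 43 min + 7 h 5 min + 5 h 7 min + 10 h 25 min = 32 h 20 min.

32.33 hours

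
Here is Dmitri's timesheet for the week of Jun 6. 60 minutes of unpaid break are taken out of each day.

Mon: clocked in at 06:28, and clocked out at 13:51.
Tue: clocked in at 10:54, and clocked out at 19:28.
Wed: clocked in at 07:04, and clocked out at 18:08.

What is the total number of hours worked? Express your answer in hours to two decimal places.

24.02 hours

Mon: 06:28–13:51 = 7 h 23 min; less 60 min break → 6 h 23 min
Tue: 10:54–19:28 = 8 h 34 min; less 60 min break → 7 h 34 min
Wed: 07:04–18:08 = 11 h 4 min; less 60 min break → 10 h 4 min
Total: 6 h 23 min + 7 h 34 min + 10 h 4 min = 24 h 1 min.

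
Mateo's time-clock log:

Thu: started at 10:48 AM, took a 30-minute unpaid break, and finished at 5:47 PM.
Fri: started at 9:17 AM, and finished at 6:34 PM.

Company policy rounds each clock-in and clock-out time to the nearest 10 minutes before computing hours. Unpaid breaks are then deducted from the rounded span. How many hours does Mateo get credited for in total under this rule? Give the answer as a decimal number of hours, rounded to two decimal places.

15.67 hours

Thu: in 10:48 AM→10:50 AM, out 5:47 PM→5:50 PM; 7 h 0 min − 30 min = 6 h 30 min
Fri: in 9:17 AM→9:20 AM, out 6:34 PM→6:30 PM; 9 h 10 min
Total credited: 15 h 40 min.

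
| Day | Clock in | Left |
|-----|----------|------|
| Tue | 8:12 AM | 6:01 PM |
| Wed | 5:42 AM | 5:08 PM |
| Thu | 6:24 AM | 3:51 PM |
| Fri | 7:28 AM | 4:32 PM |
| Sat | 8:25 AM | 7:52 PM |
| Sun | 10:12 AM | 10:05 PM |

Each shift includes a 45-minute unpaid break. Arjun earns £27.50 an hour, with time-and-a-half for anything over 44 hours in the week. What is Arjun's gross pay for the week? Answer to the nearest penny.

£1812.25

Tue: 8:12 AM–6:01 PM = 9 h 49 min; less 45 min break → 9 h 4 min
Wed: 5:42 AM–5:08 PM = 11 h 26 min; less 45 min break → 10 h 41 min
Thu: 6:24 AM–3:51 PM = 9 h 27 min; less 45 min break → 8 h 42 min
Fri: 7:28 AM–4:32 PM = 9 h 4 min; less 45 min break → 8 h 19 min
Sat: 8:25 AM–7:52 PM = 11 h 27 min; less 45 min break → 10 h 42 min
Sun: 10:12 AM–10:05 PM = 11 h 53 min; less 45 min break → 11 h 8 min
Total worked: 58 h 36 min = 3516 min.
Regular 44 h 0 min = 2640 min at £27.50/h; overtime 14 h 36 min = 876 min at £41.25/h.
Pay = (2640 × £27.50 + 876 × £41.25) ÷ 60 = £1812.25.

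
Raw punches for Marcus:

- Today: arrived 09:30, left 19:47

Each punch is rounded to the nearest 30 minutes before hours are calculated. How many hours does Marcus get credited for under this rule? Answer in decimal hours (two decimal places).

10.50 hours

Today: in 09:30→09:30, out 19:47→20:00; 10 h 30 min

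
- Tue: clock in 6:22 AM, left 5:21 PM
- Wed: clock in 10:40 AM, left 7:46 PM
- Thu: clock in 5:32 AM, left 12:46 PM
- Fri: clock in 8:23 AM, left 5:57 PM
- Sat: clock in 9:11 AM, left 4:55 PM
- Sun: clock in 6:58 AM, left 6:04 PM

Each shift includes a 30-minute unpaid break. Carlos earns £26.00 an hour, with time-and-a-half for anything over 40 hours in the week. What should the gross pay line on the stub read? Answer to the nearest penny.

£1535.95

Tue: 6:22 AM–5:21 PM = 10 h 59 min; less 30 min break → 10 h 29 min
Wed: 10:40 AM–7:46 PM = 9 h 6 min; less 30 min break → 8 h 36 min
Thu: 5:32 AM–12:46 PM = 7 h 14 min; less 30 min break → 6 h 44 min
Fri: 8:23 AM–5:57 PM = 9 h 34 min; less 30 min break → 9 h 4 min
Sat: 9:11 AM–4:55 PM = 7 h 44 min; less 30 min break → 7 h 14 min
Sun: 6:58 AM–6:04 PM = 11 h 6 min; less 30 min break → 10 h 36 min
Total worked: 52 h 43 min = 3163 min.
Regular 40 h 0 min = 2400 min at £26.00/h; overtime 12 h 43 min = 763 min at £39.00/h.
Pay = (2400 × £26.00 + 763 × £39.00) ÷ 60 = £1535.95.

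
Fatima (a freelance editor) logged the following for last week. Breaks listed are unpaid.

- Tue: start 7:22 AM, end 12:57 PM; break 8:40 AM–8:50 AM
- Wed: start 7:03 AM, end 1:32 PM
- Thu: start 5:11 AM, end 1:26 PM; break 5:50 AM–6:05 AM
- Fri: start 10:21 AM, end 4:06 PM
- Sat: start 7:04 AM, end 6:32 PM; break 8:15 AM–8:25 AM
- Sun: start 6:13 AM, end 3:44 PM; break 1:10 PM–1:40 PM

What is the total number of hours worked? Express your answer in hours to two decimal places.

45.97 hours

Tue: 7:22 AM–12:57 PM = 5 h 35 min; less 10 min break → 5 h 25 min
Wed: 7:03 AM–1:32 PM = 6 h 29 min
Thu: 5:11 AM–1:26 PM = 8 h 15 min; less 15 min break → 8 h 0 min
Fri: 10:21 AM–4:06 PM = 5 h 45 min
Sat: 7:04 AM–6:32 PM = 11 h 28 min; less 10 min break → 11 h 18 min
Sun: 6:13 AM–3:44 PM = 9 h 31 min; less 30 min break → 9 h 1 min
Total: 5 h 25 min + 6 h 29 min + 8 h 0 min + 5 h 45 min + 11 h 18 min + 9 h 1 min = 45 h 58 min.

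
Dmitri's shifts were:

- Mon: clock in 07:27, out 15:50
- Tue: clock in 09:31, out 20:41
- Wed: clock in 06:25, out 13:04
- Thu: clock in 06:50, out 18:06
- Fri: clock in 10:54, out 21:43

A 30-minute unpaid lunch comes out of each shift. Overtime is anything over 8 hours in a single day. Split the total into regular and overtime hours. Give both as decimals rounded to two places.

Regular 38.03 hours, overtime 7.75 hours

Mon: 07:27–15:50 = 8 h 23 min; less 30 min break → 7 h 53 min
Tue: 09:31–20:41 = 11 h 10 min; less 30 min break → 10 h 40 min
Wed: 06:25–13:04 = 6 h 39 min; less 30 min break → 6 h 9 min
Thu: 06:50–18:06 = 11 h 16 min; less 30 min break → 10 h 46 min
Fri: 10:54–21:43 = 10 h 49 min; less 30 min break → 10 h 19 min
Mon reg 7 h 53 min / OT 0 h 0 min; Tue reg 8 h 0 min / OT 2 h 40 min; Wed reg 6 h 9 min / OT 0 h 0 min; Thu reg 8 h 0 min / OT 2 h 46 min; Fri reg 8 h 0 min / OT 2 h 19 min.
Totals: regular 38 h 2 min, overtime 7 h 45 min.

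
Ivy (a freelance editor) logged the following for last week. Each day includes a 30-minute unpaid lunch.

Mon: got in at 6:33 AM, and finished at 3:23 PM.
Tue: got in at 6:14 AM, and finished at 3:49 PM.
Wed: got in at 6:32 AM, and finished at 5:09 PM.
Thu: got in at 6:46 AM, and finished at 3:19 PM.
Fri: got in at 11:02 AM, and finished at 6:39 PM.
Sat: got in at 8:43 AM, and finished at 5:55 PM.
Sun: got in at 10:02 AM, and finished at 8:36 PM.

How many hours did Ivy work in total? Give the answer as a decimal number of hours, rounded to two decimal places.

61.47 hours

Mon: 6:33 AM–3:23 PM = 8 h 50 min; less 30 min break → 8 h 20 min
Tue: 6:14 AM–3:49 PM = 9 h 35 min; less 30 min break → 9 h 5 min
Wed: 6:32 AM–5:09 PM = 10 h 37 min; less 30 min break → 10 h 7 min
Thu: 6:46 AM–3:19 PM = 8 h 33 min; less 30 min break → 8 h 3 min
Fri: 11:02 AM–6:39 PM = 7 h 37 min; less 30 min break → 7 h 7 min
Sat: 8:43 AM–5:55 PM = 9 h 12 min; less 30 min break → 8 h 42 min
Sun: 10:02 AM–8:36 PM = 10 h 34 min; less 30 min break → 10 h 4 min
Total: 8 h 20 min + 9 h 5 min + 10 h 7 min + 8 h 3 min + 7 h 7 min + 8 h 42 min + 10 h 4 min = 61 h 28 min.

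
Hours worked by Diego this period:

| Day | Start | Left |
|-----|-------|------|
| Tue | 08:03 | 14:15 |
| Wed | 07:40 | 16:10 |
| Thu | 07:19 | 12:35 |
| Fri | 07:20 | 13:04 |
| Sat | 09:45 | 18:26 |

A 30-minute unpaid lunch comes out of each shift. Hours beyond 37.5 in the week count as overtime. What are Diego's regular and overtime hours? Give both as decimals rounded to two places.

Tue: 08:03–14:15 = 6 h 12 min; less 30 min break → 5 h 42 min
Wed: 07:40–16:10 = 8 h 30 min; less 30 min break → 8 h 0 min
Thu: 07:19–12:35 = 5 h 16 min; less 30 min break → 4 h 46 min
Fri: 07:20–13:04 = 5 h 44 min; less 30 min break → 5 h 14 min
Sat: 09:45–18:26 = 8 h 41 min; less 30 min break → 8 h 11 min
Total worked: 31 h 53 min = 31.88 h.
Threshold 37.5 h → overtime 0 h 0 min, regular 31 h 53 min.

Regular 31.88 hours, overtime 0.00 hours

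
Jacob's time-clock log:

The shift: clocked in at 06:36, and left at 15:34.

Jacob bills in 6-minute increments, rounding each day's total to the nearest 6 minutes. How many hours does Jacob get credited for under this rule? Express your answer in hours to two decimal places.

The shift: 06:36–15:34 = 8 h 58 min → rounds to 9 h 0 min

9.00 hours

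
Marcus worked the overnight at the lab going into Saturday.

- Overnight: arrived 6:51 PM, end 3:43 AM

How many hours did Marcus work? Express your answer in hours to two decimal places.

Overnight: 6:51 PM → midnight = 5 h 9 min; midnight → 3:43 AM = 3 h 43 min; span 8 h 52 min

8.87 hours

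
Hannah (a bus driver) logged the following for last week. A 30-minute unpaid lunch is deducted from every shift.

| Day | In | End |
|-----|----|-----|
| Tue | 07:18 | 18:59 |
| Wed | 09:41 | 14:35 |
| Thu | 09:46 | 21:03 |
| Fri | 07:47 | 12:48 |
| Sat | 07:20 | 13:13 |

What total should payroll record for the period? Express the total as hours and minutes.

Tue: 07:18–18:59 = 11 h 41 min; less 30 min break → 11 h 11 min
Wed: 09:41–14:35 = 4 h 54 min; less 30 min break → 4 h 24 min
Thu: 09:46–21:03 = 11 h 17 min; less 30 min break → 10 h 47 min
Fri: 07:47–12:48 = 5 h 1 min; less 30 min break → 4 h 31 min
Sat: 07:20–13:13 = 5 h 53 min; less 30 min break → 5 h 23 min
Total: 11 h 11 min + 4 h 24 min + 10 h 47 min + 4 h 31 min + 5 h 23 min = 36 h 16 min.

36 h 16 min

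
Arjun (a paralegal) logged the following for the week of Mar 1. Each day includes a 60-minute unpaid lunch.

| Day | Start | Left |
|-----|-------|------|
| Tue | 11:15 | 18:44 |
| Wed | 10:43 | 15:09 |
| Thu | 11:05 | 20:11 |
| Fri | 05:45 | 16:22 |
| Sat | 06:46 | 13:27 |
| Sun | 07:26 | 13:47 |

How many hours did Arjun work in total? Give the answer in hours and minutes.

Tue: 11:15–18:44 = 7 h 29 min; less 60 min break → 6 h 29 min
Wed: 10:43–15:09 = 4 h 26 min; less 60 min break → 3 h 26 min
Thu: 11:05–20:11 = 9 h 6 min; less 60 min break → 8 h 6 min
Fri: 05:45–16:22 = 10 h 37 min; less 60 min break → 9 h 37 min
Sat: 06:46–13:27 = 6 h 41 min; less 60 min break → 5 h 41 min
Sun: 07:26–13:47 = 6 h 21 min; less 60 min break → 5 h 21 min
Total: 6 h 29 min + 3 h 26 min + 8 h 6 min + 9 h 37 min + 5 h 41 min + 5 h 21 min = 38 h 40 min.

38 h 40 min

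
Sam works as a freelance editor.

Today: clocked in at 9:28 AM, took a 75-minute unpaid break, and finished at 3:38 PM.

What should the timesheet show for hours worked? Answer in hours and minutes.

Today: 9:28 AM–3:38 PM = 6 h 10 min; less 75 min break → 4 h 55 min

4 h 55 min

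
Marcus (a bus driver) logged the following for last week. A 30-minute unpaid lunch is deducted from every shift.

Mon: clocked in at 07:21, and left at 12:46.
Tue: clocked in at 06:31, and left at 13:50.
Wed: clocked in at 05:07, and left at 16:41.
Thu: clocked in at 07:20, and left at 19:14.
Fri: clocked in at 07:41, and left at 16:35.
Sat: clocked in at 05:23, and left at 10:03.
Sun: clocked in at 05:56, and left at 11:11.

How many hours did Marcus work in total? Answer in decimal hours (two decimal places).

51.52 hours

Mon: 07:21–12:46 = 5 h 25 min; less 30 min break → 4 h 55 min
Tue: 06:31–13:50 = 7 h 19 min; less 30 min break → 6 h 49 min
Wed: 05:07–16:41 = 11 h 34 min; less 30 min break → 11 h 4 min
Thu: 07:20–19:14 = 11 h 54 min; less 30 min break → 11 h 24 min
Fri: 07:41–16:35 = 8 h 54 min; less 30 min break → 8 h 24 min
Sat: 05:23–10:03 = 4 h 40 min; less 30 min break → 4 h 10 min
Sun: 05:56–11:11 = 5 h 15 min; less 30 min break → 4 h 45 min
Total: 4 h 55 min + 6 h 49 min + 11 h 4 min + 11 h 24 min + 8 h 24 min + 4 h 10 min + 4 h 45 min = 51 h 31 min.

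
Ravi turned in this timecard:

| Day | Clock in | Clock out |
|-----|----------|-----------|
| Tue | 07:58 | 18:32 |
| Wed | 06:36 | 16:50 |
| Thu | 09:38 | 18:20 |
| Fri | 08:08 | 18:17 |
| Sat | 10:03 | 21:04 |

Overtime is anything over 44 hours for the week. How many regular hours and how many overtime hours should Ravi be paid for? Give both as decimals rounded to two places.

Tue: 07:58–18:32 = 10 h 34 min
Wed: 06:36–16:50 = 10 h 14 min
Thu: 09:38–18:20 = 8 h 42 min
Fri: 08:08–18:17 = 10 h 9 min
Sat: 10:03–21:04 = 11 h 1 min
Total worked: 50 h 40 min = 50.67 h.
Threshold 44 h → overtime 6 h 40 min, regular 44 h 0 min.

Regular 44.00 hours, overtime 6.67 hours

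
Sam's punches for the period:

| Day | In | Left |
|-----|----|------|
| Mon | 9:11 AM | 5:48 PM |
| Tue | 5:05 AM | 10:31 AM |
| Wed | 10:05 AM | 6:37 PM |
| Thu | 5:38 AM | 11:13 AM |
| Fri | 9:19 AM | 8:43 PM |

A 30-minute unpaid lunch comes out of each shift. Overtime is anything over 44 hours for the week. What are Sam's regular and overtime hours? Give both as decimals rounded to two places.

Regular 37.07 hours, overtime 0.00 hours

Mon: 9:11 AM–5:48 PM = 8 h 37 min; less 30 min break → 8 h 7 min
Tue: 5:05 AM–10:31 AM = 5 h 26 min; less 30 min break → 4 h 56 min
Wed: 10:05 AM–6:37 PM = 8 h 32 min; less 30 min break → 8 h 2 min
Thu: 5:38 AM–11:13 AM = 5 h 35 min; less 30 min break → 5 h 5 min
Fri: 9:19 AM–8:43 PM = 11 h 24 min; less 30 min break → 10 h 54 min
Total worked: 37 h 4 min = 37.07 h.
Threshold 44 h → overtime 0 h 0 min, regular 37 h 4 min.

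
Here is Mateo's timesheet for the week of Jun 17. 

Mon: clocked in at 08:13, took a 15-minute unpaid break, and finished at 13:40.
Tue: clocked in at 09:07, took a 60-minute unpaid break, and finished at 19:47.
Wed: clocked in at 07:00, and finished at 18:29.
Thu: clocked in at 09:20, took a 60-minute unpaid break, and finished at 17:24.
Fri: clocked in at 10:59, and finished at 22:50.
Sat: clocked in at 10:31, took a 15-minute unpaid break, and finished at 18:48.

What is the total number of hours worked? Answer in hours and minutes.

53 h 18 min

Mon: 08:13–13:40 = 5 h 27 min; less 15 min break → 5 h 12 min
Tue: 09:07–19:47 = 10 h 40 min; less 60 min break → 9 h 40 min
Wed: 07:00–18:29 = 11 h 29 min
Thu: 09:20–17:24 = 8 h 4 min; less 60 min break → 7 h 4 min
Fri: 10:59–22:50 = 11 h 51 min
Sat: 10:31–18:48 = 8 h 17 min; less 15 min break → 8 h 2 min
Total: 5 h 12 min + 9 h 40 min + 11 h 29 min + 7 h 4 min + 11 h 51 min + 8 h 2 min = 53 h 18 min.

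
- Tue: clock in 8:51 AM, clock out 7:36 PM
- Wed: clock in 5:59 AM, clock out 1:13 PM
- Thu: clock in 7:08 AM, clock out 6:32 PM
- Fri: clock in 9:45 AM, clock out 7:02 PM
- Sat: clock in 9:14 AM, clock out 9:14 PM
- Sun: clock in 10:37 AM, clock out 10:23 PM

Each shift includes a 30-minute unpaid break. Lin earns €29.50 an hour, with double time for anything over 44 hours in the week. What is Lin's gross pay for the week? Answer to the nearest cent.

€2208.57

Tue: 8:51 AM–7:36 PM = 10 h 45 min; less 30 min break → 10 h 15 min
Wed: 5:59 AM–1:13 PM = 7 h 14 min; less 30 min break → 6 h 44 min
Thu: 7:08 AM–6:32 PM = 11 h 24 min; less 30 min break → 10 h 54 min
Fri: 9:45 AM–7:02 PM = 9 h 17 min; less 30 min break → 8 h 47 min
Sat: 9:14 AM–9:14 PM = 12 h 0 min; less 30 min break → 11 h 30 min
Sun: 10:37 AM–10:23 PM = 11 h 46 min; less 30 min break → 11 h 16 min
Total worked: 59 h 26 min = 3566 min.
Regular 44 h 0 min = 2640 min at €29.50/h; overtime 15 h 26 min = 926 min at €59.00/h.
Pay = (2640 × €29.50 + 926 × €59.00) ÷ 60 = €2208.57.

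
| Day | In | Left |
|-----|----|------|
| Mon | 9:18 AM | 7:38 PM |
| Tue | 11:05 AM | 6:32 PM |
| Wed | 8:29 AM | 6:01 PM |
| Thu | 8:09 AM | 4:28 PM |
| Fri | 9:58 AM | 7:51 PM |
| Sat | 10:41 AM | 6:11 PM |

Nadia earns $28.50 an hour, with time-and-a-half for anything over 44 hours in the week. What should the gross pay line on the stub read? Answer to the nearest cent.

$1639.46

Mon: 9:18 AM–7:38 PM = 10 h 20 min
Tue: 11:05 AM–6:32 PM = 7 h 27 min
Wed: 8:29 AM–6:01 PM = 9 h 32 min
Thu: 8:09 AM–4:28 PM = 8 h 19 min
Fri: 9:58 AM–7:51 PM = 9 h 53 min
Sat: 10:41 AM–6:11 PM = 7 h 30 min
Total worked: 53 h 1 min = 3181 min.
Regular 44 h 0 min = 2640 min at $28.50/h; overtime 9 h 1 min = 541 min at $42.75/h.
Pay = (2640 × $28.50 + 541 × $42.75) ÷ 60 = $1639.46.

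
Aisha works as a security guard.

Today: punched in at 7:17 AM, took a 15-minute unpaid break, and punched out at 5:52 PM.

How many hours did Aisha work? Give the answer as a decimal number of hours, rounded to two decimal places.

Today: 7:17 AM–5:52 PM = 10 h 35 min; less 15 min break → 10 h 20 min

10.33 hours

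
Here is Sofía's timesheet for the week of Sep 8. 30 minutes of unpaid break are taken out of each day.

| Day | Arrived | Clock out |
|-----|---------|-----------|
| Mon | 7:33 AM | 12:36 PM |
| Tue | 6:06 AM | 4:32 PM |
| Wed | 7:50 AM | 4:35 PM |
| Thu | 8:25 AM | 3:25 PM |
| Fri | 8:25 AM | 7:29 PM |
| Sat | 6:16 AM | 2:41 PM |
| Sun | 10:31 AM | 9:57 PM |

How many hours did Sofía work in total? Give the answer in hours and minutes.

58 h 39 min

Mon: 7:33 AM–12:36 PM = 5 h 3 min; less 30 min break → 4 h 33 min
Tue: 6:06 AM–4:32 PM = 10 h 26 min; less 30 min break → 9 h 56 min
Wed: 7:50 AM–4:35 PM = 8 h 45 min; less 30 min break → 8 h 15 min
Thu: 8:25 AM–3:25 PM = 7 h 0 min; less 30 min break → 6 h 30 min
Fri: 8:25 AM–7:29 PM = 11 h 4 min; less 30 min break → 10 h 34 min
Sat: 6:16 AM–2:41 PM = 8 h 25 min; less 30 min break → 7 h 55 min
Sun: 10:31 AM–9:57 PM = 11 h 26 min; less 30 min break → 10 h 56 min
Total: 4 h 33 min + 9 h 56 min + 8 h 15 min + 6 h 30 min + 10 h 34 min + 7 h 55 min + 10 h 56 min = 58 h 39 min.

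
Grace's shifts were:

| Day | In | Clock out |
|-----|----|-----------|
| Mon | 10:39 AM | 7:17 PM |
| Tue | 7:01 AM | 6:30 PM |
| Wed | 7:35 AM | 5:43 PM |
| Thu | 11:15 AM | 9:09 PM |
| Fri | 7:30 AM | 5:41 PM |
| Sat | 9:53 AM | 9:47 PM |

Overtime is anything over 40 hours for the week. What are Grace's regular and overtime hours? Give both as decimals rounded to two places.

Mon: 10:39 AM–7:17 PM = 8 h 38 min
Tue: 7:01 AM–6:30 PM = 11 h 29 min
Wed: 7:35 AM–5:43 PM = 10 h 8 min
Thu: 11:15 AM–9:09 PM = 9 h 54 min
Fri: 7:30 AM–5:41 PM = 10 h 11 min
Sat: 9:53 AM–9:47 PM = 11 h 54 min
Total worked: 62 h 14 min = 62.23 h.
Threshold 40 h → overtime 22 h 14 min, regular 40 h 0 min.

Regular 40.00 hours, overtime 22.23 hours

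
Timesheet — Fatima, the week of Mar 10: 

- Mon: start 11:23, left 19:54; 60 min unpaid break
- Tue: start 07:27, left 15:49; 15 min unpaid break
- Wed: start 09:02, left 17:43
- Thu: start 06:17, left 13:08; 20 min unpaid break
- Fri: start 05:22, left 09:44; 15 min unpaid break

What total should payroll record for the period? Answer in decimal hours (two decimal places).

34.95 hours

Mon: 11:23–19:54 = 8 h 31 min; less 60 min break → 7 h 31 min
Tue: 07:27–15:49 = 8 h 22 min; less 15 min break → 8 h 7 min
Wed: 09:02–17:43 = 8 h 41 min
Thu: 06:17–13:08 = 6 h 51 min; less 20 min break → 6 h 31 min
Fri: 05:22–09:44 = 4 h 22 min; less 15 min break → 4 h 7 min
Total: 7 h 31 min + 8 h 7 min + 8 h 41 min + 6 h 31 min + 4 h 7 min = 34 h 57 min.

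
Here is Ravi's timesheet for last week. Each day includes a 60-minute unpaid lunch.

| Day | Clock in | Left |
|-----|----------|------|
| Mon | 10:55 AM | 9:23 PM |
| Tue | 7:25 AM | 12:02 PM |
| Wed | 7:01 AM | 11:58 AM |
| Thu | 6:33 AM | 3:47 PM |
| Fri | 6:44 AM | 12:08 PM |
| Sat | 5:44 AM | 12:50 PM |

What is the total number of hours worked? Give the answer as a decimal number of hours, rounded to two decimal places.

35.77 hours

Mon: 10:55 AM–9:23 PM = 10 h 28 min; less 60 min break → 9 h 28 min
Tue: 7:25 AM–12:02 PM = 4 h 37 min; less 60 min break → 3 h 37 min
Wed: 7:01 AM–11:58 AM = 4 h 57 min; less 60 min break → 3 h 57 min
Thu: 6:33 AM–3:47 PM = 9 h 14 min; less 60 min break → 8 h 14 min
Fri: 6:44 AM–12:08 PM = 5 h 24 min; less 60 min break → 4 h 24 min
Sat: 5:44 AM–12:50 PM = 7 h 6 min; less 60 min break → 6 h 6 min
Total: 9 h 28 min + 3 h 37 min + 3 h 57 min + 8 h 14 min + 4 h 24 min + 6 h 6 min = 35 h 46 min.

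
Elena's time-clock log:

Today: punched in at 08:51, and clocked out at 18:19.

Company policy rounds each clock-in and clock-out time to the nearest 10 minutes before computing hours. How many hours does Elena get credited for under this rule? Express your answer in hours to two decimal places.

9.50 hours

Today: in 08:51→08:50, out 18:19→18:20; 9 h 30 min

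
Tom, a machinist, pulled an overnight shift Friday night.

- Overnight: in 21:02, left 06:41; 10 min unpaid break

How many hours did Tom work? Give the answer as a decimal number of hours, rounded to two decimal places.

Overnight: 21:02 → midnight = 2 h 58 min; midnight → 06:41 = 6 h 41 min; span 9 h 39 min; less 10 min break → 9 h 29 min

9.48 hours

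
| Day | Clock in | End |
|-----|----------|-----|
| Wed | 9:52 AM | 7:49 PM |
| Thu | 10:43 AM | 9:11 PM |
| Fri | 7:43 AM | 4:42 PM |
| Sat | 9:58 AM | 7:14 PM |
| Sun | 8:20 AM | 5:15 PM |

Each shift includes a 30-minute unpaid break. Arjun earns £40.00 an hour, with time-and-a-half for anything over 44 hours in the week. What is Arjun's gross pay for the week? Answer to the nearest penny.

Wed: 9:52 AM–7:49 PM = 9 h 57 min; less 30 min break → 9 h 27 min
Thu: 10:43 AM–9:11 PM = 10 h 28 min; less 30 min break → 9 h 58 min
Fri: 7:43 AM–4:42 PM = 8 h 59 min; less 30 min break → 8 h 29 min
Sat: 9:58 AM–7:14 PM = 9 h 16 min; less 30 min break → 8 h 46 min
Sun: 8:20 AM–5:15 PM = 8 h 55 min; less 30 min break → 8 h 25 min
Total worked: 45 h 5 min = 2705 min.
Regular 44 h 0 min = 2640 min at £40.00/h; overtime 1 h 5 min = 65 min at £60.00/h.
Pay = (2640 × £40.00 + 65 × £60.00) ÷ 60 = £1825.00.

£1825.00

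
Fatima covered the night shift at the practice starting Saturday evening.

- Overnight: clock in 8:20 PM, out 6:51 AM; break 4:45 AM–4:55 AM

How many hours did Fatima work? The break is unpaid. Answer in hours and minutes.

Overnight: 8:20 PM → midnight = 3 h 40 min; midnight → 6:51 AM = 6 h 51 min; span 10 h 31 min; less 10 min break → 10 h 21 min

10 h 21 min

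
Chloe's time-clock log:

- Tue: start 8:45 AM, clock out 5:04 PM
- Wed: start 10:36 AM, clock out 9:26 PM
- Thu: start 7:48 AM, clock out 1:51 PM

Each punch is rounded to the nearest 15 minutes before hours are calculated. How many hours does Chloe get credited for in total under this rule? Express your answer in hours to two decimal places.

Tue: in 8:45 AM→8:45 AM, out 5:04 PM→5:00 PM; 8 h 15 min
Wed: in 10:36 AM→10:30 AM, out 9:26 PM→9:30 PM; 11 h 0 min
Thu: in 7:48 AM→7:45 AM, out 1:51 PM→1:45 PM; 6 h 0 min
Total credited: 25 h 15 min.

25.25 hours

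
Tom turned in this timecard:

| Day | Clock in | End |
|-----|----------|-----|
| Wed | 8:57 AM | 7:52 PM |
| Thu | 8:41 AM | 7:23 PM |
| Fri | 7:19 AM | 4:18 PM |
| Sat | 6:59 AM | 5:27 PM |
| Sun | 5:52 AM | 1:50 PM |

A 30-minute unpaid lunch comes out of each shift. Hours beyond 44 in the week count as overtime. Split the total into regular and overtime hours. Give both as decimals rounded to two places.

Wed: 8:57 AM–7:52 PM = 10 h 55 min; less 30 min break → 10 h 25 min
Thu: 8:41 AM–7:23 PM = 10 h 42 min; less 30 min break → 10 h 12 min
Fri: 7:19 AM–4:18 PM = 8 h 59 min; less 30 min break → 8 h 29 min
Sat: 6:59 AM–5:27 PM = 10 h 28 min; less 30 min break → 9 h 58 min
Sun: 5:52 AM–1:50 PM = 7 h 58 min; less 30 min break → 7 h 28 min
Total worked: 46 h 32 min = 46.53 h.
Threshold 44 h → overtime 2 h 32 min, regular 44 h 0 min.

Regular 44.00 hours, overtime 2.53 hours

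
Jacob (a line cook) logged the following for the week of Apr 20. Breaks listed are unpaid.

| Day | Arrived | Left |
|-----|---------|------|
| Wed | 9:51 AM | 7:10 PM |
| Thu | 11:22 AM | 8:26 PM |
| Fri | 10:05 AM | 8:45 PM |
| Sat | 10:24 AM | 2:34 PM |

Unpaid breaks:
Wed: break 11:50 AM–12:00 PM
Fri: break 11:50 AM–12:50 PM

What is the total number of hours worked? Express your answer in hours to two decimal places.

Wed: 9:51 AM–7:10 PM = 9 h 19 min; less 10 min break → 9 h 9 min
Thu: 11:22 AM–8:26 PM = 9 h 4 min
Fri: 10:05 AM–8:45 PM = 10 h 40 min; less 60 min break → 9 h 40 min
Sat: 10:24 AM–2:34 PM = 4 h 10 min
Total: 9 h 9 min + 9 h 4 min + 9 h 40 min + 4 h 10 min = 32 h 3 min.

32.05 hours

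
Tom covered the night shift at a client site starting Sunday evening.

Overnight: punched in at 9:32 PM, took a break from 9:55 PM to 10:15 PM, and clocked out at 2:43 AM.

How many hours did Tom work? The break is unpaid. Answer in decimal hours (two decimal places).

Overnight: 9:32 PM → midnight = 2 h 28 min; midnight → 2:43 AM = 2 h 43 min; span 5 h 11 min; less 20 min break → 4 h 51 min

4.85 hours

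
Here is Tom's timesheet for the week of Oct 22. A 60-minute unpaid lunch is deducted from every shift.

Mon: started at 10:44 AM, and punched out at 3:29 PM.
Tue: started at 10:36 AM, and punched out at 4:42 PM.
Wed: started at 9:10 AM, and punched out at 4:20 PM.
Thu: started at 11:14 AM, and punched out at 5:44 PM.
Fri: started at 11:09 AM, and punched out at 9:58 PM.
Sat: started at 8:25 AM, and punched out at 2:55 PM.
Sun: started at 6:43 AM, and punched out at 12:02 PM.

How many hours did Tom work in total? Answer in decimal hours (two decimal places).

Mon: 10:44 AM–3:29 PM = 4 h 45 min; less 60 min break → 3 h 45 min
Tue: 10:36 AM–4:42 PM = 6 h 6 min; less 60 min break → 5 h 6 min
Wed: 9:10 AM–4:20 PM = 7 h 10 min; less 60 min break → 6 h 10 min
Thu: 11:14 AM–5:44 PM = 6 h 30 min; less 60 min break → 5 h 30 min
Fri: 11:09 AM–9:58 PM = 10 h 49 min; less 60 min break → 9 h 49 min
Sat: 8:25 AM–2:55 PM = 6 h 30 min; less 60 min break → 5 h 30 min
Sun: 6:43 AM–12:02 PM = 5 h 19 min; less 60 min break → 4 h 19 min
Total: 3 h 45 min + 5 h 6 min + 6 h 10 min + 5 h 30 min + 9 h 49 min + 5 h 30 min + 4 h 19 min = 40 h 9 min.

40.15 hours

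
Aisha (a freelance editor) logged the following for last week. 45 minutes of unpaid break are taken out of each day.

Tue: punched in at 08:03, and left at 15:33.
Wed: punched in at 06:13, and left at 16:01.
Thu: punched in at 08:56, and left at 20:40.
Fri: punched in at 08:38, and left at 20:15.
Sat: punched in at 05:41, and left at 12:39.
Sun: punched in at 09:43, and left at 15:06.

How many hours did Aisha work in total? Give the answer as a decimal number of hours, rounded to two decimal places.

48.50 hours

Tue: 08:03–15:33 = 7 h 30 min; less 45 min break → 6 h 45 min
Wed: 06:13–16:01 = 9 h 48 min; less 45 min break → 9 h 3 min
Thu: 08:56–20:40 = 11 h 44 min; less 45 min break → 10 h 59 min
Fri: 08:38–20:15 = 11 h 37 min; less 45 min break → 10 h 52 min
Sat: 05:41–12:39 = 6 h 58 min; less 45 min break → 6 h 13 min
Sun: 09:43–15:06 = 5 h 23 min; less 45 min break → 4 h 38 min
Total: 6 h 45 min + 9 h 3 min + 10 h 59 min + 10 h 52 min + 6 h 13 min + 4 h 38 min = 48 h 30 min.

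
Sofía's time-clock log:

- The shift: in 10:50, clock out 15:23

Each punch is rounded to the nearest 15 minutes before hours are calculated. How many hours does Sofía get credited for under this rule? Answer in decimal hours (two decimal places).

The shift: in 10:50→10:45, out 15:23→15:30; 4 h 45 min

4.75 hours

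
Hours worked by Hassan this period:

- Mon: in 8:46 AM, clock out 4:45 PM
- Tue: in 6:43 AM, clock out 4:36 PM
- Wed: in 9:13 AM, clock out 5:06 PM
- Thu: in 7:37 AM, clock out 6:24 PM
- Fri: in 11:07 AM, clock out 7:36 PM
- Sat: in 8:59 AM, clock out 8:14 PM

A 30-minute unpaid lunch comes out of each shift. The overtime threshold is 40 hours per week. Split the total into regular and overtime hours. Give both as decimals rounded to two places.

Mon: 8:46 AM–4:45 PM = 7 h 59 min; less 30 min break → 7 h 29 min
Tue: 6:43 AM–4:36 PM = 9 h 53 min; less 30 min break → 9 h 23 min
Wed: 9:13 AM–5:06 PM = 7 h 53 min; less 30 min break → 7 h 23 min
Thu: 7:37 AM–6:24 PM = 10 h 47 min; less 30 min break → 10 h 17 min
Fri: 11:07 AM–7:36 PM = 8 h 29 min; less 30 min break → 7 h 59 min
Sat: 8:59 AM–8:14 PM = 11 h 15 min; less 30 min break → 10 h 45 min
Total worked: 53 h 16 min = 53.27 h.
Threshold 40 h → overtime 13 h 16 min, regular 40 h 0 min.

Regular 40.00 hours, overtime 13.27 hours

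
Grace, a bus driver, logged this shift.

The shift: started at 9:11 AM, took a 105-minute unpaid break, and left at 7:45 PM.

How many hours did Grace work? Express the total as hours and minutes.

The shift: 9:11 AM–7:45 PM = 10 h 34 min; less 105 min break → 8 h 49 min

8 h 49 min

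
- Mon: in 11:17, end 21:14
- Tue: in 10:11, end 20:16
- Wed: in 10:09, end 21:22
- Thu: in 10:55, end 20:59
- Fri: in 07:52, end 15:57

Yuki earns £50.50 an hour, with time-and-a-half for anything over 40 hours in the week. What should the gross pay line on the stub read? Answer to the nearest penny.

Mon: 11:17–21:14 = 9 h 57 min
Tue: 10:11–20:16 = 10 h 5 min
Wed: 10:09–21:22 = 11 h 13 min
Thu: 10:55–20:59 = 10 h 4 min
Fri: 07:52–15:57 = 8 h 5 min
Total worked: 49 h 24 min = 2964 min.
Regular 40 h 0 min = 2400 min at £50.50/h; overtime 9 h 24 min = 564 min at £75.75/h.
Pay = (2400 × £50.50 + 564 × £75.75) ÷ 60 = £2732.05.

£2732.05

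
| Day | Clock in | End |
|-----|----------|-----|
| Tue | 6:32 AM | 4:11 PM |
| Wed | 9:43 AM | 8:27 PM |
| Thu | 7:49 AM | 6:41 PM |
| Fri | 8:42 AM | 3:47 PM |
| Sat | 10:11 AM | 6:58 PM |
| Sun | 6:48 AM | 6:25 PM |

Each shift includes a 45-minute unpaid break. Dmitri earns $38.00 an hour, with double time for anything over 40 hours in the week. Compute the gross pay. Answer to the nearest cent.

$2601.73

Tue: 6:32 AM–4:11 PM = 9 h 39 min; less 45 min break → 8 h 54 min
Wed: 9:43 AM–8:27 PM = 10 h 44 min; less 45 min break → 9 h 59 min
Thu: 7:49 AM–6:41 PM = 10 h 52 min; less 45 min break → 10 h 7 min
Fri: 8:42 AM–3:47 PM = 7 h 5 min; less 45 min break → 6 h 20 min
Sat: 10:11 AM–6:58 PM = 8 h 47 min; less 45 min break → 8 h 2 min
Sun: 6:48 AM–6:25 PM = 11 h 37 min; less 45 min break → 10 h 52 min
Total worked: 54 h 14 min = 3254 min.
Regular 40 h 0 min = 2400 min at $38.00/h; overtime 14 h 14 min = 854 min at $76.00/h.
Pay = (2400 × $38.00 + 854 × $76.00) ÷ 60 = $2601.73.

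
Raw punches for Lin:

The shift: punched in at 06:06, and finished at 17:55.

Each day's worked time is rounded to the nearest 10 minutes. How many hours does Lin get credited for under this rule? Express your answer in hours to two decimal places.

The shift: 06:06–17:55 = 11 h 49 min → rounds to 11 h 50 min

11.83 hours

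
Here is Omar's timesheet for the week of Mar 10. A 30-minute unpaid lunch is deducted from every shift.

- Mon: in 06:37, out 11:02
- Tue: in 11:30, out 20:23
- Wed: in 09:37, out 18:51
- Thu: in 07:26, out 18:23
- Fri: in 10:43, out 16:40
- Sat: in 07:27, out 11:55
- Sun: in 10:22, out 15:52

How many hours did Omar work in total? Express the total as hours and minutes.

Mon: 06:37–11:02 = 4 h 25 min; less 30 min break → 3 h 55 min
Tue: 11:30–20:23 = 8 h 53 min; less 30 min break → 8 h 23 min
Wed: 09:37–18:51 = 9 h 14 min; less 30 min break → 8 h 44 min
Thu: 07:26–18:23 = 10 h 57 min; less 30 min break → 10 h 27 min
Fri: 10:43–16:40 = 5 h 57 min; less 30 min break → 5 h 27 min
Sat: 07:27–11:55 = 4 h 28 min; less 30 min break → 3 h 58 min
Sun: 10:22–15:52 = 5 h 30 min; less 30 min break → 5 h 0 min
Total: 3 h 55 min + 8 h 23 min + 8 h 44 min + 10 h 27 min + 5 h 27 min + 3 h 58 min + 5 h 0 min = 45 h 54 min.

45 h 54 min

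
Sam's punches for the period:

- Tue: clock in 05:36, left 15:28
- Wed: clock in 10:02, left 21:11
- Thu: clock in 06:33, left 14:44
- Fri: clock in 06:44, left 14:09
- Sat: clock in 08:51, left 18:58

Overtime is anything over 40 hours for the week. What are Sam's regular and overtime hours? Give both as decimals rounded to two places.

Tue: 05:36–15:28 = 9 h 52 min
Wed: 10:02–21:11 = 11 h 9 min
Thu: 06:33–14:44 = 8 h 11 min
Fri: 06:44–14:09 = 7 h 25 min
Sat: 08:51–18:58 = 10 h 7 min
Total worked: 46 h 44 min = 46.73 h.
Threshold 40 h → overtime 6 h 44 min, regular 40 h 0 min.

Regular 40.00 hours, overtime 6.73 hours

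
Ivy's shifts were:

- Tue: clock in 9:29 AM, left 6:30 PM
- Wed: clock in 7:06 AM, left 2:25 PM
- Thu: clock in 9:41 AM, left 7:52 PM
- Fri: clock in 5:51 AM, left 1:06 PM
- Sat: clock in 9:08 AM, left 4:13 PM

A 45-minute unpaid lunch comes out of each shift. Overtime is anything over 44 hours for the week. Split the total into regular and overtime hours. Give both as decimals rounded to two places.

Tue: 9:29 AM–6:30 PM = 9 h 1 min; less 45 min break → 8 h 16 min
Wed: 7:06 AM–2:25 PM = 7 h 19 min; less 45 min break → 6 h 34 min
Thu: 9:41 AM–7:52 PM = 10 h 11 min; less 45 min break → 9 h 26 min
Fri: 5:51 AM–1:06 PM = 7 h 15 min; less 45 min break → 6 h 30 min
Sat: 9:08 AM–4:13 PM = 7 h 5 min; less 45 min break → 6 h 20 min
Total worked: 37 h 6 min = 37.10 h.
Threshold 44 h → overtime 0 h 0 min, regular 37 h 6 min.

Regular 37.10 hours, overtime 0.00 hours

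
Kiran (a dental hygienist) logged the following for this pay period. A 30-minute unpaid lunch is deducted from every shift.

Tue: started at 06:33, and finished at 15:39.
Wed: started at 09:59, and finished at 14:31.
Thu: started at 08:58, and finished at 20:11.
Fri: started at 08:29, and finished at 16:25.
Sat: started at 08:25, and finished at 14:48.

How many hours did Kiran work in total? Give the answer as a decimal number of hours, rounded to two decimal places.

Tue: 06:33–15:39 = 9 h 6 min; less 30 min break → 8 h 36 min
Wed: 09:59–14:31 = 4 h 32 min; less 30 min break → 4 h 2 min
Thu: 08:58–20:11 = 11 h 13 min; less 30 min break → 10 h 43 min
Fri: 08:29–16:25 = 7 h 56 min; less 30 min break → 7 h 26 min
Sat: 08:25–14:48 = 6 h 23 min; less 30 min break → 5 h 53 min
Total: 8 h 36 min + 4 h 2 min + 10 h 43 min + 7 h 26 min + 5 h 53 min = 36 h 40 min.

36.67 hours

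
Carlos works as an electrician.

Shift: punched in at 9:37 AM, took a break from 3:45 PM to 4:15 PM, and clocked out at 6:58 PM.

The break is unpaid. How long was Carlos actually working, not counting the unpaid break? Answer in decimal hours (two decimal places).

8.85 hours

Shift: 9:37 AM–6:58 PM = 9 h 21 min; less 30 min break → 8 h 51 min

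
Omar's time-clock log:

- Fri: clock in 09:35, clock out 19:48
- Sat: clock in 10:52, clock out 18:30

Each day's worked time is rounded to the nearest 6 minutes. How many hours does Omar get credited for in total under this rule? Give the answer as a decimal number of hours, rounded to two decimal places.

17.80 hours

Fri: 09:35–19:48 = 10 h 13 min → rounds to 10 h 12 min
Sat: 10:52–18:30 = 7 h 38 min → rounds to 7 h 36 min
Total credited: 17 h 48 min.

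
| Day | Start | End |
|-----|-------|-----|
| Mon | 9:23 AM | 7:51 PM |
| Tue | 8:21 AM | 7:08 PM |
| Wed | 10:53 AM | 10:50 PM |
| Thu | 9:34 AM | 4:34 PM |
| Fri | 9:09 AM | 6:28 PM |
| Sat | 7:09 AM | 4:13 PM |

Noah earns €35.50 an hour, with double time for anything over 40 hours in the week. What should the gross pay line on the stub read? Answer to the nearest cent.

€2739.42

Mon: 9:23 AM–7:51 PM = 10 h 28 min
Tue: 8:21 AM–7:08 PM = 10 h 47 min
Wed: 10:53 AM–10:50 PM = 11 h 57 min
Thu: 9:34 AM–4:34 PM = 7 h 0 min
Fri: 9:09 AM–6:28 PM = 9 h 19 min
Sat: 7:09 AM–4:13 PM = 9 h 4 min
Total worked: 58 h 35 min = 3515 min.
Regular 40 h 0 min = 2400 min at €35.50/h; overtime 18 h 35 min = 1115 min at €71.00/h.
Pay = (2400 × €35.50 + 1115 × €71.00) ÷ 60 = €2739.42.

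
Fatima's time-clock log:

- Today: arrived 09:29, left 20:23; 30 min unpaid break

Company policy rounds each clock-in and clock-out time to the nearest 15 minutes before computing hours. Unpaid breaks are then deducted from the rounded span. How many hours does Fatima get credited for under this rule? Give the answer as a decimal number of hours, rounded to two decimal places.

Today: in 09:29→09:30, out 20:23→20:30; 11 h 0 min − 30 min = 10 h 30 min

10.50 hours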